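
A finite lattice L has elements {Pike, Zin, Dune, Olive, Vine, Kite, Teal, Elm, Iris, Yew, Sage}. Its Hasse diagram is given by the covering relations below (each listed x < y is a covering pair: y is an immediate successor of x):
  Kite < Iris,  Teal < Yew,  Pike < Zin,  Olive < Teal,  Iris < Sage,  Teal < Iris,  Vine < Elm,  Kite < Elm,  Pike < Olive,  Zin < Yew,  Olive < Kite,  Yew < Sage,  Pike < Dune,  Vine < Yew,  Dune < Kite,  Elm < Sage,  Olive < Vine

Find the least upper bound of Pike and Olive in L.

Common upper bounds of {Pike, Olive}: Elm, Iris, Kite, Olive, Sage, Teal, Vine, Yew.
The least among these is Olive.

Olive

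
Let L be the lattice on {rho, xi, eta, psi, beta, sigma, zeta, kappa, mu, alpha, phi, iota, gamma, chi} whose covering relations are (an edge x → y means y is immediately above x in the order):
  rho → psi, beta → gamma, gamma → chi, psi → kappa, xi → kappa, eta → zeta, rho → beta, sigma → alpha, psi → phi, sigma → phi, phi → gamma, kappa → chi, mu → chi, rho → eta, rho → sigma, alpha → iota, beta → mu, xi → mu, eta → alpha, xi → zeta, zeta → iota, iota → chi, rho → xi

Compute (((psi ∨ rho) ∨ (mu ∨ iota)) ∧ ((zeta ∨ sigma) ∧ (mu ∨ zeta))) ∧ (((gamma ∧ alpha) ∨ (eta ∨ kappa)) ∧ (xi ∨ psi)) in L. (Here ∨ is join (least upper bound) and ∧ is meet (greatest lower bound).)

psi ∨ rho = psi
mu ∨ iota = chi
psi ∨ chi = chi
zeta ∨ sigma = iota
mu ∨ zeta = chi
iota ∧ chi = iota
chi ∧ iota = iota
gamma ∧ alpha = sigma
eta ∨ kappa = chi
sigma ∨ chi = chi
xi ∨ psi = kappa
chi ∧ kappa = kappa
iota ∧ kappa = xi

xi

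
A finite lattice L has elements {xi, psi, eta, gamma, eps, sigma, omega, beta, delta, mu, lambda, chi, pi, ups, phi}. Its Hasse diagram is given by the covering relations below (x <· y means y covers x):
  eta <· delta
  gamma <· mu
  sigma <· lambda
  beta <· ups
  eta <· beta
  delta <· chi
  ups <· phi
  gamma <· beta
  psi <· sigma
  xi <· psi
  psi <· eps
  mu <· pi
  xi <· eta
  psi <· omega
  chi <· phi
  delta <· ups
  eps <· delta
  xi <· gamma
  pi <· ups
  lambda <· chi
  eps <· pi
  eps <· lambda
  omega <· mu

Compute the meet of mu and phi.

mu

Common lower bounds of {mu, phi}: gamma, mu, omega, psi, xi.
The greatest among these is mu.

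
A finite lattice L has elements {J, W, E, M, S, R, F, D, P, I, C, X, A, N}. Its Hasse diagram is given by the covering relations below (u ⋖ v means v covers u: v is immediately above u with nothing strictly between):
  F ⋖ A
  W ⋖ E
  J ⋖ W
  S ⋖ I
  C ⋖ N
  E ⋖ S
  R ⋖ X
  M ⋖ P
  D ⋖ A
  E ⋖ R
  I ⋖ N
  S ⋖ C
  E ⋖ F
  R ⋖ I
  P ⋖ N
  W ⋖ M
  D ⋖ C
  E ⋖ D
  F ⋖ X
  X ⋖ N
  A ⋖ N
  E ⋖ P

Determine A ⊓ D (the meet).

D

Common lower bounds of {A, D}: D, E, J, W.
The greatest among these is D.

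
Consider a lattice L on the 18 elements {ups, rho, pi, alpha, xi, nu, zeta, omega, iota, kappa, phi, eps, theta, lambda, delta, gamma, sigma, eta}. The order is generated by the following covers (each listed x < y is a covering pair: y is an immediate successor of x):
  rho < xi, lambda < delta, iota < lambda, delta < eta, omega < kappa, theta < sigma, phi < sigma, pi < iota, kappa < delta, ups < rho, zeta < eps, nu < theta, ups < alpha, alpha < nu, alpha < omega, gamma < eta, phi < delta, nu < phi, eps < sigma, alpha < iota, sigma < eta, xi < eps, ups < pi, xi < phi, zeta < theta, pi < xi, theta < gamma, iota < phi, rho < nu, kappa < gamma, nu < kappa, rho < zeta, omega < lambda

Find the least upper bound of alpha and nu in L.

nu

Common upper bounds of {alpha, nu}: delta, eta, gamma, kappa, nu, phi, sigma, theta.
The least among these is nu.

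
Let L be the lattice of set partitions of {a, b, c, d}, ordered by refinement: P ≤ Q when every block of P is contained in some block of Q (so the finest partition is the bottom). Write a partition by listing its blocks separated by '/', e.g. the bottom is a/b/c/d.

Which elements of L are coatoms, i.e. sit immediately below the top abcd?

The coatoms are exactly the elements covered by abcd: a/bcd, ab/cd, abc/d, abd/c, ac/bd, acd/b, ad/bc.

a/bcd, ab/cd, abc/d, abd/c, ac/bd, acd/b, ad/bc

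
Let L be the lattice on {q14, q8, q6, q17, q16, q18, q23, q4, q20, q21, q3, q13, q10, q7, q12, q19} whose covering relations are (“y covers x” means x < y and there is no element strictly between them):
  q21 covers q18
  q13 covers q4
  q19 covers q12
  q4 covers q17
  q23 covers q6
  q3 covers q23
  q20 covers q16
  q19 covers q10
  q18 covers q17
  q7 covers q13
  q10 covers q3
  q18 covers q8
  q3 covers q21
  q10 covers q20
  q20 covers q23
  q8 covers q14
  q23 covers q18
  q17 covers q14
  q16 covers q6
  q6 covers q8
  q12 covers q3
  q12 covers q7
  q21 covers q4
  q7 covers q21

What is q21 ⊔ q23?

Common upper bounds of {q21, q23}: q10, q12, q19, q3.
The least among these is q3.

q3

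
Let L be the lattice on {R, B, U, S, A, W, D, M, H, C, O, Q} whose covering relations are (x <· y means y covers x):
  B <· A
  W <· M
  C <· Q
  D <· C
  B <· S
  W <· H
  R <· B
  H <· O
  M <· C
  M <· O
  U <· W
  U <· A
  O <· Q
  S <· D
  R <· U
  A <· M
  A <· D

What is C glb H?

W

Common lower bounds of {C, H}: R, U, W.
The greatest among these is W.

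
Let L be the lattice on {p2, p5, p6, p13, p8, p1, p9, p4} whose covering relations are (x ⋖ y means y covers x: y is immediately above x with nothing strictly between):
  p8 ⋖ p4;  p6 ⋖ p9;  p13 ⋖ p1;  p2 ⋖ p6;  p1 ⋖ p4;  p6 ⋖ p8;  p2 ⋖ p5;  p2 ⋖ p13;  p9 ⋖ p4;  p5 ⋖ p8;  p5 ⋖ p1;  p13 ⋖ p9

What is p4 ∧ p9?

p9

Common lower bounds of {p4, p9}: p13, p2, p6, p9.
The greatest among these is p9.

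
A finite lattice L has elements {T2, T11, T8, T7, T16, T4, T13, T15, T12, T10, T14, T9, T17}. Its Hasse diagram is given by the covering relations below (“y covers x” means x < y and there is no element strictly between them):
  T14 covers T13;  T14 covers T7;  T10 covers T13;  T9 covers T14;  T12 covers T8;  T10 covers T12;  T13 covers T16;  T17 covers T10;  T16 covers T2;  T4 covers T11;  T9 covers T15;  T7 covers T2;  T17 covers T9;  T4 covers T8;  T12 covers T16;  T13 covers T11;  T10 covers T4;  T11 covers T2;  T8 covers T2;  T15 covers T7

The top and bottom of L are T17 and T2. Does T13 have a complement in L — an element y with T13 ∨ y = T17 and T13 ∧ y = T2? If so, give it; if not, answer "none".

For every candidate y, either T13 ∨ y ≠ T17 or T13 ∧ y ≠ T2; no complement exists.

none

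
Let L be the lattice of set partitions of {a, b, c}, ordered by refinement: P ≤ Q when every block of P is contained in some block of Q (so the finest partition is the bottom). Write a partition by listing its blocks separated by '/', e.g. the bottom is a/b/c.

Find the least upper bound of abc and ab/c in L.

The join of abc and ab/c merges any blocks that overlap across the partitions, giving abc.

abc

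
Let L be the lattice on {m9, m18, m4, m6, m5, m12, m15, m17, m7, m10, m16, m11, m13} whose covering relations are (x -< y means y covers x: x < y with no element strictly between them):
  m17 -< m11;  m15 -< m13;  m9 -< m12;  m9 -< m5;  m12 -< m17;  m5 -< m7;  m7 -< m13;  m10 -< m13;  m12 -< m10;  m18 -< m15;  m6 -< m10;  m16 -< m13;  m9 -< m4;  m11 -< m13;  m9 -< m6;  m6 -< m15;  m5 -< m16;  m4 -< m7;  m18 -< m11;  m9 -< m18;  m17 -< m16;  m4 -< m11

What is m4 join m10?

m13

Common upper bounds of {m4, m10}: m13.
The least among these is m13.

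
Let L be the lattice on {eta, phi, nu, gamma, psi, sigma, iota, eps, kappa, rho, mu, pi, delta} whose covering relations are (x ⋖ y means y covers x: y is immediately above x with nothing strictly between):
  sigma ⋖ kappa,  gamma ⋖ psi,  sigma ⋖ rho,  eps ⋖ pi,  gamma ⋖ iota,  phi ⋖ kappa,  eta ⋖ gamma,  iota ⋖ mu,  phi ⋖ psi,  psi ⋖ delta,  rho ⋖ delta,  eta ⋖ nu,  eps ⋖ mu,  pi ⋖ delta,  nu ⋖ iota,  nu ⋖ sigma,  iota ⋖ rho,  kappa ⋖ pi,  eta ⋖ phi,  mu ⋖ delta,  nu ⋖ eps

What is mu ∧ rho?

iota

Common lower bounds of {mu, rho}: eta, gamma, iota, nu.
The greatest among these is iota.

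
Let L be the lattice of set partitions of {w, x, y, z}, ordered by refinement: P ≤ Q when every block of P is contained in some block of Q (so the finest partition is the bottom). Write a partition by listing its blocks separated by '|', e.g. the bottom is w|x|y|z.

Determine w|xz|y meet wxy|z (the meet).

w|x|y|z

The meet (common refinement) of w|xz|y and wxy|z intersects blocks pairwise, giving w|x|y|z.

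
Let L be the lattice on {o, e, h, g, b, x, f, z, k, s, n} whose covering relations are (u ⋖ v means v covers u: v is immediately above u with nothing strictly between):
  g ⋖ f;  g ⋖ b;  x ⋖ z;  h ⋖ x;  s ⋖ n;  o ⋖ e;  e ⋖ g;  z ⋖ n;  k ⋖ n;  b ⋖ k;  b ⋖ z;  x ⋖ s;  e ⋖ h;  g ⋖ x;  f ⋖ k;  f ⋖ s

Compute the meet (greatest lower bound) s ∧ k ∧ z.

g

Common lower bounds of {s, k, z}: e, g, o.
The greatest among these is g.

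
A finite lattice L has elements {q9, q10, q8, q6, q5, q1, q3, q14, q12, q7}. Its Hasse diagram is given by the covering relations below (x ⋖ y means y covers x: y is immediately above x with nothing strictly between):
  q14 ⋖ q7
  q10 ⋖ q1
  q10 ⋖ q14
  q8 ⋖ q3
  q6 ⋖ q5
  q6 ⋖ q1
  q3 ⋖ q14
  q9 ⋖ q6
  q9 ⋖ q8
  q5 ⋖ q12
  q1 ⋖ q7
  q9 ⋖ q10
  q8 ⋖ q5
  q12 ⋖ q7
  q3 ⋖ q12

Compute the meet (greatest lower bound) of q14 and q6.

q9

Common lower bounds of {q14, q6}: q9.
The greatest among these is q9.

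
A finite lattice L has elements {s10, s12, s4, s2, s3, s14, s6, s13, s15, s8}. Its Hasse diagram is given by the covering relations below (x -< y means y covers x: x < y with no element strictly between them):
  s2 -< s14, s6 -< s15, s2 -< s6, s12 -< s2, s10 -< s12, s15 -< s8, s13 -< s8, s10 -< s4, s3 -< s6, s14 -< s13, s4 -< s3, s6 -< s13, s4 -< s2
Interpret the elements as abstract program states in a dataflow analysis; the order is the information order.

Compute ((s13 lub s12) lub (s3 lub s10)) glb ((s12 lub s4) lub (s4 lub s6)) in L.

s6

s13 ∨ s12 = s13
s3 ∨ s10 = s3
s13 ∨ s3 = s13
s12 ∨ s4 = s2
s4 ∨ s6 = s6
s2 ∨ s6 = s6
s13 ∧ s6 = s6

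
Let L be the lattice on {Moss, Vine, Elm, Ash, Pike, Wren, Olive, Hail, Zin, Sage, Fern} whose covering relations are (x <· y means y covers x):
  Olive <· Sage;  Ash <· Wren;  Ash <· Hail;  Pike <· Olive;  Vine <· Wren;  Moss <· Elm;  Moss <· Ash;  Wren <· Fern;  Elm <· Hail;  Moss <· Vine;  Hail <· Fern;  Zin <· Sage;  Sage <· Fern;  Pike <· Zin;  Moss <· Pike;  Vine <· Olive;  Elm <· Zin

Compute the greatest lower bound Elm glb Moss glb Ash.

Moss

Common lower bounds of {Elm, Moss, Ash}: Moss.
The greatest among these is Moss.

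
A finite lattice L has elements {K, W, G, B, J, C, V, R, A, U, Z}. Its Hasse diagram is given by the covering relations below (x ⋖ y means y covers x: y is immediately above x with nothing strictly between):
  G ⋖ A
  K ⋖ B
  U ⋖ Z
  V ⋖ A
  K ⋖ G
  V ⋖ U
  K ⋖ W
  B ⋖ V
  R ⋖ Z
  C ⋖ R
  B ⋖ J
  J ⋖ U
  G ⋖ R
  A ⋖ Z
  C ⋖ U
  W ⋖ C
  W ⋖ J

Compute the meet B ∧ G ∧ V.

Common lower bounds of {B, G, V}: K.
The greatest among these is K.

K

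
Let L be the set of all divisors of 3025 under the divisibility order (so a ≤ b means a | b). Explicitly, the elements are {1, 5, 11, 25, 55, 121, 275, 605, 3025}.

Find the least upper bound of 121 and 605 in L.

605

In the divisibility order, the join is the least common multiple: lcm(121, 605) = 605.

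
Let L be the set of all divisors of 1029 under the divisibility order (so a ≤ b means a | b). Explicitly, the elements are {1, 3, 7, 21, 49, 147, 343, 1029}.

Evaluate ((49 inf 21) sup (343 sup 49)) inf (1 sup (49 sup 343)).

343

49 ∧ 21 = 7
343 ∨ 49 = 343
7 ∨ 343 = 343
49 ∨ 343 = 343
1 ∨ 343 = 343
343 ∧ 343 = 343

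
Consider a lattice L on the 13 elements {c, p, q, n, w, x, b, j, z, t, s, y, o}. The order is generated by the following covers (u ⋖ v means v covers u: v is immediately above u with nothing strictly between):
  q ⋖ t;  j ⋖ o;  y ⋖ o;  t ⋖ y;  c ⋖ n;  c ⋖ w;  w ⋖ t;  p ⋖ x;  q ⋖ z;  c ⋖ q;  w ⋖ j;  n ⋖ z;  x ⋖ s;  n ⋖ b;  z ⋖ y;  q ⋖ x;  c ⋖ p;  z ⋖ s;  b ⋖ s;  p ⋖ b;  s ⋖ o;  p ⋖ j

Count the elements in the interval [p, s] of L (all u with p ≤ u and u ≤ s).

4

The interval [p, s] = {b, p, s, x}, which has 4 elements.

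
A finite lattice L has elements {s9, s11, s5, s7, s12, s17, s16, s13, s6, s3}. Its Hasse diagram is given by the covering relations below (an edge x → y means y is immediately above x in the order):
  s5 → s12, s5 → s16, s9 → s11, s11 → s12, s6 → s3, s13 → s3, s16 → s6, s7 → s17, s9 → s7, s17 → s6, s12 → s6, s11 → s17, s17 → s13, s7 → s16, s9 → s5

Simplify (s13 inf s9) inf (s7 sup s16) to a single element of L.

s13 ∧ s9 = s9
s7 ∨ s16 = s16
s9 ∧ s16 = s9

s9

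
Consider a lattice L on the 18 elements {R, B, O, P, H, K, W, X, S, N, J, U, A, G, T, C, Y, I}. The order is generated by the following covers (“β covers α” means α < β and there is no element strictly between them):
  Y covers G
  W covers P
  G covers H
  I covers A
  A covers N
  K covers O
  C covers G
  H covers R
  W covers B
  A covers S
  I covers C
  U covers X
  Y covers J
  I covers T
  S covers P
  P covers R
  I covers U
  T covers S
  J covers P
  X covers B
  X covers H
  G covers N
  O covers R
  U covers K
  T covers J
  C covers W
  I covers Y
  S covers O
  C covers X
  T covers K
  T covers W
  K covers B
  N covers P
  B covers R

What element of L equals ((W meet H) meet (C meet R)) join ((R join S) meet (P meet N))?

P

W ∧ H = R
C ∧ R = R
R ∧ R = R
R ∨ S = S
P ∧ N = P
S ∧ P = P
R ∨ P = P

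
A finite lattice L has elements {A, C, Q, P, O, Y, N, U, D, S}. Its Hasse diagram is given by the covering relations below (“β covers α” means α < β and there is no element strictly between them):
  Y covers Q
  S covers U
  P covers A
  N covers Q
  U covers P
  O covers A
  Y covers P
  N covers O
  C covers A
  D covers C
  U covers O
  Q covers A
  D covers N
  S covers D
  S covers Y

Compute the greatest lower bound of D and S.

D

Common lower bounds of {D, S}: A, C, D, N, O, Q.
The greatest among these is D.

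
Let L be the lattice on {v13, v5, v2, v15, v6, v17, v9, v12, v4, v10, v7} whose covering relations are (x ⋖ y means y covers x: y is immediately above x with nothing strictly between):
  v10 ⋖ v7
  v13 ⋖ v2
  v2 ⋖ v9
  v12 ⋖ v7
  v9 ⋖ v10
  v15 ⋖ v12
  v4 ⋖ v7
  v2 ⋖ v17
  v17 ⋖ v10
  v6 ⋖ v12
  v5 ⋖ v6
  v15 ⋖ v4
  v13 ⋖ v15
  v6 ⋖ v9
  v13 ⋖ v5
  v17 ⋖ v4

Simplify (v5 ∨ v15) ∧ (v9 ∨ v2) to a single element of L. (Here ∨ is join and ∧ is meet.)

v6

v5 ∨ v15 = v12
v9 ∨ v2 = v9
v12 ∧ v9 = v6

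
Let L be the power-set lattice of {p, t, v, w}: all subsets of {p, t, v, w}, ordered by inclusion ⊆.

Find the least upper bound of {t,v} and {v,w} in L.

Common upper bounds of {{t,v}, {v,w}}: {p,t,v,w}, {t,v,w}.
The least among these is {t,v,w}.

{t,v,w}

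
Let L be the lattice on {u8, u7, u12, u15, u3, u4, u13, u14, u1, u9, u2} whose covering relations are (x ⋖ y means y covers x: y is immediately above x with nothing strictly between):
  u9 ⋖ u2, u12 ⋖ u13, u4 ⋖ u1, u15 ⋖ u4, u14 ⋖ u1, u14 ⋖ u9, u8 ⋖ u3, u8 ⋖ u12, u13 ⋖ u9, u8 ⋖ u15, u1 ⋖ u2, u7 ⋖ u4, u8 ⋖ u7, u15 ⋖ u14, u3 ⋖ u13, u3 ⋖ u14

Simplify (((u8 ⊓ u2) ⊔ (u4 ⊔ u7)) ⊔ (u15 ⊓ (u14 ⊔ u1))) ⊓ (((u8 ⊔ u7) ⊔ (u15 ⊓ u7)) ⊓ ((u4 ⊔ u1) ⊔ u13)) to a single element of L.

u8 ∧ u2 = u8
u4 ∨ u7 = u4
u8 ∨ u4 = u4
u14 ∨ u1 = u1
u15 ∧ u1 = u15
u4 ∨ u15 = u4
u8 ∨ u7 = u7
u15 ∧ u7 = u8
u7 ∨ u8 = u7
u4 ∨ u1 = u1
u1 ∨ u13 = u2
u7 ∧ u2 = u7
u4 ∧ u7 = u7

u7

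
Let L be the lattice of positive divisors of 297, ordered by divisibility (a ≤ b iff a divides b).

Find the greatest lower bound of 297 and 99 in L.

In the divisibility order, the meet is the greatest common divisor: gcd(297, 99) = 99.

99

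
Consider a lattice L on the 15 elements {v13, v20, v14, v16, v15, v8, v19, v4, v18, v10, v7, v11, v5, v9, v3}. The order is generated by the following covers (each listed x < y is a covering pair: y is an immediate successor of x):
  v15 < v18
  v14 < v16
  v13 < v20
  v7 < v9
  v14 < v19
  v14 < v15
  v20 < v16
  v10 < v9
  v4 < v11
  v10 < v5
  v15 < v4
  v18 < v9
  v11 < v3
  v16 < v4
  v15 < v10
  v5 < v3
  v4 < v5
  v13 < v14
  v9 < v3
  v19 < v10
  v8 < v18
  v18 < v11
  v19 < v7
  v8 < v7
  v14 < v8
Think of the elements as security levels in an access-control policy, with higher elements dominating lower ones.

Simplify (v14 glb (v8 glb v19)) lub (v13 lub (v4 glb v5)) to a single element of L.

v4

v8 ∧ v19 = v14
v14 ∧ v14 = v14
v4 ∧ v5 = v4
v13 ∨ v4 = v4
v14 ∨ v4 = v4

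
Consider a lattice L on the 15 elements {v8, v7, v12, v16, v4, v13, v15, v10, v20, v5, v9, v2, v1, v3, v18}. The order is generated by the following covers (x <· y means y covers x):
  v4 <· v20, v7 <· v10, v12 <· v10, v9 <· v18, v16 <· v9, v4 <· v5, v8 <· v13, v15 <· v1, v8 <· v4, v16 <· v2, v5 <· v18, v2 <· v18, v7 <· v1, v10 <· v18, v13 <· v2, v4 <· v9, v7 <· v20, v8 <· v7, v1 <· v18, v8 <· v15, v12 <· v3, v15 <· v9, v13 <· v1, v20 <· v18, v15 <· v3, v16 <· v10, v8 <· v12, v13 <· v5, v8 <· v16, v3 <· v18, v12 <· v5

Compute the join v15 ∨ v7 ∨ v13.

v1

Common upper bounds of {v15, v7, v13}: v1, v18.
The least among these is v1.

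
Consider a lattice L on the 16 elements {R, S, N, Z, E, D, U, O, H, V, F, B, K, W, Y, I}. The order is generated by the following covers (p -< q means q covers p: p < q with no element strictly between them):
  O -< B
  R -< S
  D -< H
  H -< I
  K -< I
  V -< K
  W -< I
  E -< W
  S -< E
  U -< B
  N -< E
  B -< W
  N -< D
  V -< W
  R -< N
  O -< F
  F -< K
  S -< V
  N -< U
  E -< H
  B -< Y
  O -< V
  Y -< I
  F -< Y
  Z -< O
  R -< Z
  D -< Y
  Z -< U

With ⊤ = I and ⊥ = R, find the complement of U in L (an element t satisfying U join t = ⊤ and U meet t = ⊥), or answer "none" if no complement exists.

none

For every candidate t, either U ∨ t ≠ I or U ∧ t ≠ R; no complement exists.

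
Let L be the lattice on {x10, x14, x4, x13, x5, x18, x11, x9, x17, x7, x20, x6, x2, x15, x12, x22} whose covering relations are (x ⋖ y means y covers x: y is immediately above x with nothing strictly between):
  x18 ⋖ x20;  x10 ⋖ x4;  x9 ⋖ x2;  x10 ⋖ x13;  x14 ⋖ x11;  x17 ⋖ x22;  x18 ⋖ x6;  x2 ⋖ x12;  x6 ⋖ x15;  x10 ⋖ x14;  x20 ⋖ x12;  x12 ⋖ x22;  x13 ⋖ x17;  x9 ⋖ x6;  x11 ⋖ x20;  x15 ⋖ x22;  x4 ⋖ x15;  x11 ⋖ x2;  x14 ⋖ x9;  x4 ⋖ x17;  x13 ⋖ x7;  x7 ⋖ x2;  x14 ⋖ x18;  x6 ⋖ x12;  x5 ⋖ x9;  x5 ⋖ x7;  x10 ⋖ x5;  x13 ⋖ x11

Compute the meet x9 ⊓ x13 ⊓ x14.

x10

Common lower bounds of {x9, x13, x14}: x10.
The greatest among these is x10.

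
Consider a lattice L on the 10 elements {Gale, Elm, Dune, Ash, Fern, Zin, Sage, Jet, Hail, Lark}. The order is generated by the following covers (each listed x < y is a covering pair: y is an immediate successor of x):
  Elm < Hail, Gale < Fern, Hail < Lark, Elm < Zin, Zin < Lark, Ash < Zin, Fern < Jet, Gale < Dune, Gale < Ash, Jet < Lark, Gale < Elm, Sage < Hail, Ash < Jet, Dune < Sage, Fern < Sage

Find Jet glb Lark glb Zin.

Common lower bounds of {Jet, Lark, Zin}: Ash, Gale.
The greatest among these is Ash.

Ash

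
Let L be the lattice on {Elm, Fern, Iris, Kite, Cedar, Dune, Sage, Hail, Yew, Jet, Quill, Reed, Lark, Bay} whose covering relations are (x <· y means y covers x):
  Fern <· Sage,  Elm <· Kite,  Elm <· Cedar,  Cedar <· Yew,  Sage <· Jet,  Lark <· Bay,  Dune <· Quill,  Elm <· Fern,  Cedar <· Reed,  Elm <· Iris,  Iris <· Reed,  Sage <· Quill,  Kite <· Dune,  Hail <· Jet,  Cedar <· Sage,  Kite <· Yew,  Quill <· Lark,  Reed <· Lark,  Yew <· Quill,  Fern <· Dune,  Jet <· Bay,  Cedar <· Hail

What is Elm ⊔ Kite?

Kite

Common upper bounds of {Elm, Kite}: Bay, Dune, Kite, Lark, Quill, Yew.
The least among these is Kite.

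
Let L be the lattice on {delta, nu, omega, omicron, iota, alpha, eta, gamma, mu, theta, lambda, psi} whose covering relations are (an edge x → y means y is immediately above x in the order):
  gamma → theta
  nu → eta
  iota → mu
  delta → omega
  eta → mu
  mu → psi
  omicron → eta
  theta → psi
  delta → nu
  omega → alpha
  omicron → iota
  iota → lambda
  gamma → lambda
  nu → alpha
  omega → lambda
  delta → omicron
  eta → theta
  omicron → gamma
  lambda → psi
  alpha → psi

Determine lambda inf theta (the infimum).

gamma

Common lower bounds of {lambda, theta}: delta, gamma, omicron.
The greatest among these is gamma.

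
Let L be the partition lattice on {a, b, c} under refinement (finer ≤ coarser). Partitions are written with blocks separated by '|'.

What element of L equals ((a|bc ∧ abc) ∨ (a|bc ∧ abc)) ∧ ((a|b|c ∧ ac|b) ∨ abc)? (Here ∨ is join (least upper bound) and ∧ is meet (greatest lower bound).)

a|bc ∧ abc = a|bc
a|bc ∧ abc = a|bc
a|bc ∨ a|bc = a|bc
a|b|c ∧ ac|b = a|b|c
a|b|c ∨ abc = abc
a|bc ∧ abc = a|bc

a|bc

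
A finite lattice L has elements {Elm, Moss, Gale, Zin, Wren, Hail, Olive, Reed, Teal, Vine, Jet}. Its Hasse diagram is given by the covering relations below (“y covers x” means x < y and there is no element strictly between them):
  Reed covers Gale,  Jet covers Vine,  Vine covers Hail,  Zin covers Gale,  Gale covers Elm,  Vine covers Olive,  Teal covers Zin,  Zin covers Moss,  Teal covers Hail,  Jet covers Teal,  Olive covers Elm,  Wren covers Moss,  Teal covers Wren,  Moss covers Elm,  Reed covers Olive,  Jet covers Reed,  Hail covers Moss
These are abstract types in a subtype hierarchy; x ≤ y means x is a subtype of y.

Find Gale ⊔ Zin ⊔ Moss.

Zin

Common upper bounds of {Gale, Zin, Moss}: Jet, Teal, Zin.
The least among these is Zin.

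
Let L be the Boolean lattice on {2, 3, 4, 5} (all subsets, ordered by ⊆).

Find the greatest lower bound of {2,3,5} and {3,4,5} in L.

Under ⊆, meet is intersection: {2,3,5} ∩ {3,4,5} = {3,5}.

{3,5}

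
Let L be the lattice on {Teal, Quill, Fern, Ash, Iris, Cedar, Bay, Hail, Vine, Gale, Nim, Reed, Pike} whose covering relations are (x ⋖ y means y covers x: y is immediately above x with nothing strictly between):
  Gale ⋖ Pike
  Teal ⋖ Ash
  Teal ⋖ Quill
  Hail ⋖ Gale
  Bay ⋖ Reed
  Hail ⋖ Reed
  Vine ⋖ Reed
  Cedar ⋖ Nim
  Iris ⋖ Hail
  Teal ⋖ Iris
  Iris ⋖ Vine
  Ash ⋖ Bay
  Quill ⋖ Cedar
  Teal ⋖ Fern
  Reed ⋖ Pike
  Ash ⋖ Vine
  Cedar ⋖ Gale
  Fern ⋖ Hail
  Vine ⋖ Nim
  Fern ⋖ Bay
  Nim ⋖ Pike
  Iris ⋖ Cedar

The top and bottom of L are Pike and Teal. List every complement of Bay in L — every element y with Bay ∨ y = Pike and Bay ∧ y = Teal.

Cedar, Quill

Need y with Bay ∨ y = Pike and Bay ∧ y = Teal.
Checking each element gives: Cedar, Quill.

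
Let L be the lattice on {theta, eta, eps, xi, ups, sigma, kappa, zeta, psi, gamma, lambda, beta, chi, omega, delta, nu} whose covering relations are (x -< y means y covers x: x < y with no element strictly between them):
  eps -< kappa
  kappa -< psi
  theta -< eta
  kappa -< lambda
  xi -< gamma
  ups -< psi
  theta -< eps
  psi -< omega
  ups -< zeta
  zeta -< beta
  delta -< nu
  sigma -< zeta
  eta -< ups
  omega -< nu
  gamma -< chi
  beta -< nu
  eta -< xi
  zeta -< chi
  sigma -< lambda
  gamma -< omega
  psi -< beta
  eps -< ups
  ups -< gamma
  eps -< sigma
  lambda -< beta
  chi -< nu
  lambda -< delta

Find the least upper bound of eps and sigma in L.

Common upper bounds of {eps, sigma}: beta, chi, delta, lambda, nu, sigma, zeta.
The least among these is sigma.

sigma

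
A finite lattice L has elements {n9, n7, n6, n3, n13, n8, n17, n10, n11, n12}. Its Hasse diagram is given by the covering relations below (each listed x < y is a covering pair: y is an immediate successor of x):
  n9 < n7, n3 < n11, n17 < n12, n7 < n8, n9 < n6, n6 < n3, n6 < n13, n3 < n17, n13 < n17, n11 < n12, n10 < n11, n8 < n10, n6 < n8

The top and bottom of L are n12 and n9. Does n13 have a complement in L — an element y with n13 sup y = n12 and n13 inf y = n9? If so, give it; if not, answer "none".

Need y with n13 ∨ y = n12 and n13 ∧ y = n9.
Checking each element gives: n7.

n7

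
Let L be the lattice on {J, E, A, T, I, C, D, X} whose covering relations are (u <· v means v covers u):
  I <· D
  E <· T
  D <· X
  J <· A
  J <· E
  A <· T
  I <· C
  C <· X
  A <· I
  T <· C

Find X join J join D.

X

Common upper bounds of {X, J, D}: X.
The least among these is X.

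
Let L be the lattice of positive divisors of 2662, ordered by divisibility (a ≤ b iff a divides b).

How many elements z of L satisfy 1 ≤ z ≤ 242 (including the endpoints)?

6

The interval [1, 242] = {1, 11, 121, 2, 22, 242}, which has 6 elements.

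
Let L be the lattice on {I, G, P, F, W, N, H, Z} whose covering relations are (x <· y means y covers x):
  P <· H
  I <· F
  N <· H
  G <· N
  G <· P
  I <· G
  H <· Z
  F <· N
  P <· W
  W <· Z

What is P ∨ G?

P

Common upper bounds of {P, G}: H, P, W, Z.
The least among these is P.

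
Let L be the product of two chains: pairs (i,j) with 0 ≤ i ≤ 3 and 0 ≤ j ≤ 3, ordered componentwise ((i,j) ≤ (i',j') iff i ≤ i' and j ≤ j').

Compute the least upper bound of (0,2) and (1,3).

(1,3)

Common upper bounds of {(0,2), (1,3)}: (1,3), (2,3), (3,3).
The least among these is (1,3).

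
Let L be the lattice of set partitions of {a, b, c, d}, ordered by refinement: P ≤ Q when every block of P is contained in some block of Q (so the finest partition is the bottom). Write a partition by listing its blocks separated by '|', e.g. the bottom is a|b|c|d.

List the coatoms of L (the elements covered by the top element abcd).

The coatoms are exactly the elements covered by abcd: abc|d, abd|c, ab|cd, acd|b, ac|bd, ad|bc, a|bcd.

abc|d, abd|c, ab|cd, acd|b, ac|bd, ad|bc, a|bcd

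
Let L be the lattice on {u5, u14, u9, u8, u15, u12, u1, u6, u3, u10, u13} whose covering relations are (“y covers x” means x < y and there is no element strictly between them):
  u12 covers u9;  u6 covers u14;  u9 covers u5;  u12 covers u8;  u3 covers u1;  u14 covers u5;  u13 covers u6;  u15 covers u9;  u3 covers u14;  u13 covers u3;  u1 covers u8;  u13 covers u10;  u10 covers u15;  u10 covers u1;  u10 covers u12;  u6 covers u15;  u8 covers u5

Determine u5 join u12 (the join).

u12

Common upper bounds of {u5, u12}: u10, u12, u13.
The least among these is u12.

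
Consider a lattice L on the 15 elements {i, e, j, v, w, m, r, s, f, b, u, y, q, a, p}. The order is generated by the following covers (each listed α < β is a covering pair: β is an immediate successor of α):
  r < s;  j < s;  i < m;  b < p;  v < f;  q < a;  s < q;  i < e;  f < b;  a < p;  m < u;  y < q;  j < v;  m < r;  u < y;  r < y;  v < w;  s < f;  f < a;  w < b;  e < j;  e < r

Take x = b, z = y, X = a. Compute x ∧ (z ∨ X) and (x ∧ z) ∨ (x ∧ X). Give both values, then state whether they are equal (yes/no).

z ∨ X = a, so x ∧ (z ∨ X) = b ∧ a = f.
x ∧ z = r and x ∧ X = f, so (x ∧ z) ∨ (x ∧ X) = r ∨ f = f.
Equal: yes.

f; f; yes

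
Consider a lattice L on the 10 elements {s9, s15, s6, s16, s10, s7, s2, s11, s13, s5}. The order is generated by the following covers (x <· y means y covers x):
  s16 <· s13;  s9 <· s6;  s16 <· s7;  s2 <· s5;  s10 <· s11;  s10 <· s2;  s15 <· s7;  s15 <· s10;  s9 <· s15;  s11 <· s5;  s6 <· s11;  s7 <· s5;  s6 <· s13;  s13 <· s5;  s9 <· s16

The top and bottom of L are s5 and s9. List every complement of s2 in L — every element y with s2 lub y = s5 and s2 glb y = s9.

Need y with s2 ∨ y = s5 and s2 ∧ y = s9.
Checking each element gives: s13, s16, s6.

s13, s16, s6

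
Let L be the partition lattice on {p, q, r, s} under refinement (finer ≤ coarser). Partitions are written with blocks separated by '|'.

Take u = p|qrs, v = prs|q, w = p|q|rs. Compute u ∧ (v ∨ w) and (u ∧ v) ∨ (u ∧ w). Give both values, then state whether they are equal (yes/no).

p|q|rs; p|q|rs; yes

v ∨ w = prs|q, so u ∧ (v ∨ w) = p|qrs ∧ prs|q = p|q|rs.
u ∧ v = p|q|rs and u ∧ w = p|q|rs, so (u ∧ v) ∨ (u ∧ w) = p|q|rs ∨ p|q|rs = p|q|rs.
Equal: yes.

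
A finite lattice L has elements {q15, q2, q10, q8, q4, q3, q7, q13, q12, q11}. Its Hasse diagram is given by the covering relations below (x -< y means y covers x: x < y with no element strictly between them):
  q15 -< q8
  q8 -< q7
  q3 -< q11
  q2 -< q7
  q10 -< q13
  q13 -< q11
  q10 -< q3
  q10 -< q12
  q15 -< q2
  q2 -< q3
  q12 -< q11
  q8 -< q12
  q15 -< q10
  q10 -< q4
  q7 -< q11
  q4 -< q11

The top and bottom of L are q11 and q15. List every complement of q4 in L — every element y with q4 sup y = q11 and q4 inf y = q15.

q2, q7, q8

Need y with q4 ∨ y = q11 and q4 ∧ y = q15.
Checking each element gives: q2, q7, q8.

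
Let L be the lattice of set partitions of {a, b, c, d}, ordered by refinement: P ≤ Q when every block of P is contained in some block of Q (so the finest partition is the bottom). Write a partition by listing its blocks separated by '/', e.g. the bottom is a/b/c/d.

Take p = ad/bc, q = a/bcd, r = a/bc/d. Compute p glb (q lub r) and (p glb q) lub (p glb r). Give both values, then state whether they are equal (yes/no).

q lub r = a/bcd, so p glb (q lub r) = ad/bc glb a/bcd = a/bc/d.
p glb q = a/bc/d and p glb r = a/bc/d, so (p glb q) lub (p glb r) = a/bc/d lub a/bc/d = a/bc/d.
Equal: yes.

a/bc/d; a/bc/d; yes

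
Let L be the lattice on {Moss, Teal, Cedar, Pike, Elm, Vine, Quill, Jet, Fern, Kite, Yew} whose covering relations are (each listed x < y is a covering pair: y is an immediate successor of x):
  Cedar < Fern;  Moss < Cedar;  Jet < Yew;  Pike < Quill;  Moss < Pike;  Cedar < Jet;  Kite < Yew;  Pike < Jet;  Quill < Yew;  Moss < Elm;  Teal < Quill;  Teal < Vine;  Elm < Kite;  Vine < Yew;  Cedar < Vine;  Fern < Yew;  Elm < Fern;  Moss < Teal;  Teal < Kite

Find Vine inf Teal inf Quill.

Teal

Common lower bounds of {Vine, Teal, Quill}: Moss, Teal.
The greatest among these is Teal.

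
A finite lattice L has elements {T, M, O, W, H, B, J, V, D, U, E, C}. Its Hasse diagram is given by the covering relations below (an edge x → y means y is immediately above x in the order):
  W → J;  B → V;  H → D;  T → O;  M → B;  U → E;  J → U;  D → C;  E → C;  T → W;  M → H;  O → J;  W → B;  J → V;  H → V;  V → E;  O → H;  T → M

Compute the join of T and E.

Common upper bounds of {T, E}: C, E.
The least among these is E.

E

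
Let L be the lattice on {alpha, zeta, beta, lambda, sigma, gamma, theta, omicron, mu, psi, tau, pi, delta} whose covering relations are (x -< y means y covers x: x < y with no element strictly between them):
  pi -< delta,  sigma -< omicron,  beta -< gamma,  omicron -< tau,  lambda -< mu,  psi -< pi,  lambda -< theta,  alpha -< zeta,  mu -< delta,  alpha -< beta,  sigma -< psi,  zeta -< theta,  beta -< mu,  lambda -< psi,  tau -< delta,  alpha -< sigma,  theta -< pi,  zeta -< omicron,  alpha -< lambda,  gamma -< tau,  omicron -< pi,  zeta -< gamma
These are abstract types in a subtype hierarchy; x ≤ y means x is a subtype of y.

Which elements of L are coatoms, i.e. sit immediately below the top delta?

mu, pi, tau

The coatoms are exactly the elements covered by delta: mu, pi, tau.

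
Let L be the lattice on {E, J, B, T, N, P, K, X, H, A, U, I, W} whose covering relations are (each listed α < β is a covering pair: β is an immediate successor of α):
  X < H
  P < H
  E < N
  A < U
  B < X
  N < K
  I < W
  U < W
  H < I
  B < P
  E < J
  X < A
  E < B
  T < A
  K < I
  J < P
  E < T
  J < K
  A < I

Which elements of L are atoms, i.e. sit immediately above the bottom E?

The atoms are exactly the elements that cover E: B, J, N, T.

B, J, N, T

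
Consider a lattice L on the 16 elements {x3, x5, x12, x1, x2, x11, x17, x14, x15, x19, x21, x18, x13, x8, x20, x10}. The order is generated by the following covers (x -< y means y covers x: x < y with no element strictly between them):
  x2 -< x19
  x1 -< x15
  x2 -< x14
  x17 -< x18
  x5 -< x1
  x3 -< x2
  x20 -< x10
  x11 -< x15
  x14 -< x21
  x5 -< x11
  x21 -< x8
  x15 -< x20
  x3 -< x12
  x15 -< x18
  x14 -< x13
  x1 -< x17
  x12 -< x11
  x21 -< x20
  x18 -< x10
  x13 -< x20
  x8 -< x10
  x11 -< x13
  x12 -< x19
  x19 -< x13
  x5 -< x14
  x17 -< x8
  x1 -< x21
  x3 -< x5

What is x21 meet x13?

Common lower bounds of {x21, x13}: x14, x2, x3, x5.
The greatest among these is x14.

x14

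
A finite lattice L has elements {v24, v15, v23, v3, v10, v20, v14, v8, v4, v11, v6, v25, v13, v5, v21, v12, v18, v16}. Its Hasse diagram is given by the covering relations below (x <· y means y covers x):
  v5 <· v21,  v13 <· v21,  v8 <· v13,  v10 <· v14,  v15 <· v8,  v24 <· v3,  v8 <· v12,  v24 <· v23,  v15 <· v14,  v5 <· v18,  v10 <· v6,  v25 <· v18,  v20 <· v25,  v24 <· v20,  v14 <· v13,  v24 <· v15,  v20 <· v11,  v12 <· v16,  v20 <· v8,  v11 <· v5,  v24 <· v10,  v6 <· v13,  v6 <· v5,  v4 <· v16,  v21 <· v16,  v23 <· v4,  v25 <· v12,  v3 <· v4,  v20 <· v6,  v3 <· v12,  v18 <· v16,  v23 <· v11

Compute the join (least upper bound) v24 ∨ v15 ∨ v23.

v21

Common upper bounds of {v24, v15, v23}: v16, v21.
The least among these is v21.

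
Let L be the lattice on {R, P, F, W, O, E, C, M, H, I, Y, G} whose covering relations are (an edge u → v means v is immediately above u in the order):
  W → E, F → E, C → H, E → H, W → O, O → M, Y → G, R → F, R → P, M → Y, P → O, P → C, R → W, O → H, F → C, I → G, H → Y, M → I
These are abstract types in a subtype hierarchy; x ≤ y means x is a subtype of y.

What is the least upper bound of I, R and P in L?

I

Common upper bounds of {I, R, P}: G, I.
The least among these is I.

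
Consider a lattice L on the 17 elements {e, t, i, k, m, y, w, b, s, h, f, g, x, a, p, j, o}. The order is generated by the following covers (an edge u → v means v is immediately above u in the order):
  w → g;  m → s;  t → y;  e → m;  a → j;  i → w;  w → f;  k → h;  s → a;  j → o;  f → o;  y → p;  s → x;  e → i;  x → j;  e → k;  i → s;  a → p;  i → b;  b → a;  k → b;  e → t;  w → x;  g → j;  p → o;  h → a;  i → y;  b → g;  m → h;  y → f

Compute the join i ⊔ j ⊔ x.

j

Common upper bounds of {i, j, x}: j, o.
The least among these is j.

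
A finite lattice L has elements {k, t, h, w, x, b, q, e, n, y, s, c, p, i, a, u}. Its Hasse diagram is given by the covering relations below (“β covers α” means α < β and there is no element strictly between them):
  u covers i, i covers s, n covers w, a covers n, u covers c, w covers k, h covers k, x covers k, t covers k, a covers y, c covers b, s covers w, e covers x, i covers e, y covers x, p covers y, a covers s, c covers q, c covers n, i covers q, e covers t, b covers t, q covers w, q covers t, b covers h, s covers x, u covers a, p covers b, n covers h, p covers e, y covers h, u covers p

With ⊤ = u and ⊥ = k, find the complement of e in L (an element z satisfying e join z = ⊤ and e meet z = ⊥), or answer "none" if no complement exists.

Need z with e ∨ z = u and e ∧ z = k.
Checking each element gives: n.

n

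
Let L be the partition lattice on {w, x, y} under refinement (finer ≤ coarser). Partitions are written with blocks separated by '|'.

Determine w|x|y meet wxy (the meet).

w|x|y

Common lower bounds of {w|x|y, wxy}: w|x|y.
The greatest among these is w|x|y.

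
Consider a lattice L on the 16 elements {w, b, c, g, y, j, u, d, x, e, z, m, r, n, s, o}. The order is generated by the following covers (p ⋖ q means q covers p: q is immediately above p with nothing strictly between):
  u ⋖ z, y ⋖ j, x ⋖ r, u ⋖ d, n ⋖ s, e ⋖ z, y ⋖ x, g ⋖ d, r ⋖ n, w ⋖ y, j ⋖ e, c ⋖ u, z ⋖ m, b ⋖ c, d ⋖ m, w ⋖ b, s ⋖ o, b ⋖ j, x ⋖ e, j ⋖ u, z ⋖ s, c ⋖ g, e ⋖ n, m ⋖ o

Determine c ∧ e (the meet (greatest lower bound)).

Common lower bounds of {c, e}: b, w.
The greatest among these is b.

b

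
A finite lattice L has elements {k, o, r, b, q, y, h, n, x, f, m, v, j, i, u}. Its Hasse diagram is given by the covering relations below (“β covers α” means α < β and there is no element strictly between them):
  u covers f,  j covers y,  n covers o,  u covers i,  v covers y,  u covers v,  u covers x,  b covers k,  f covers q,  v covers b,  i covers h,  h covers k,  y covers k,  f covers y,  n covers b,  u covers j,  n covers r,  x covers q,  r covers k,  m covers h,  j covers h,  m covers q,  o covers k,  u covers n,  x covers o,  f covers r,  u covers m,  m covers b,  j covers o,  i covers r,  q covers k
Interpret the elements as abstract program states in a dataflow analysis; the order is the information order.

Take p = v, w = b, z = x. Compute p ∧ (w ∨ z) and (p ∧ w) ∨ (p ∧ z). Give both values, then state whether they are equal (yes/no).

v; b; no

w ∨ z = u, so p ∧ (w ∨ z) = v ∧ u = v.
p ∧ w = b and p ∧ z = k, so (p ∧ w) ∨ (p ∧ z) = b ∨ k = b.
Equal: no.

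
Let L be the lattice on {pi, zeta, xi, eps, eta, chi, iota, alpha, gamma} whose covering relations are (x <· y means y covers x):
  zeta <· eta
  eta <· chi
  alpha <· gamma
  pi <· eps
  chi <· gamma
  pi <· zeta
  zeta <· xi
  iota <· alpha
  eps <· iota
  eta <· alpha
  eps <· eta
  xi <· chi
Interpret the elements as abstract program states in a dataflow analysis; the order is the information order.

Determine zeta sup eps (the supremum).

eta

Common upper bounds of {zeta, eps}: alpha, chi, eta, gamma.
The least among these is eta.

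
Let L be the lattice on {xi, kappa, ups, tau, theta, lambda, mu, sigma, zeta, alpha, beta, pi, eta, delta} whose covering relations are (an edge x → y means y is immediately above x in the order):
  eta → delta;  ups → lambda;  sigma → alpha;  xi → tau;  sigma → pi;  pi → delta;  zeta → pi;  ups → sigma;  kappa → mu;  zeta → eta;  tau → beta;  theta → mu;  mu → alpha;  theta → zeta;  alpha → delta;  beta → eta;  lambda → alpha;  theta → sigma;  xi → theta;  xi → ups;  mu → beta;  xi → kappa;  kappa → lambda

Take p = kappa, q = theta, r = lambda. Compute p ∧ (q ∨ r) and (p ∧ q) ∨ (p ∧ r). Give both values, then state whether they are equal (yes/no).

q ∨ r = alpha, so p ∧ (q ∨ r) = kappa ∧ alpha = kappa.
p ∧ q = xi and p ∧ r = kappa, so (p ∧ q) ∨ (p ∧ r) = xi ∨ kappa = kappa.
Equal: yes.

kappa; kappa; yes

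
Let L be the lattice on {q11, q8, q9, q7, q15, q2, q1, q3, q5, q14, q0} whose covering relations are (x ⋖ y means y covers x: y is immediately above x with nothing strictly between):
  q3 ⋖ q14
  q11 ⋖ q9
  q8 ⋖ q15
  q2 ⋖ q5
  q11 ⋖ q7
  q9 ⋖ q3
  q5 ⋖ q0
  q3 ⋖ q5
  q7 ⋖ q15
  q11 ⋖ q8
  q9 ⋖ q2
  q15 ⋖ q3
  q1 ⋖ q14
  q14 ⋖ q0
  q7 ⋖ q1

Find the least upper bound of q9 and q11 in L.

q9

Common upper bounds of {q9, q11}: q0, q14, q2, q3, q5, q9.
The least among these is q9.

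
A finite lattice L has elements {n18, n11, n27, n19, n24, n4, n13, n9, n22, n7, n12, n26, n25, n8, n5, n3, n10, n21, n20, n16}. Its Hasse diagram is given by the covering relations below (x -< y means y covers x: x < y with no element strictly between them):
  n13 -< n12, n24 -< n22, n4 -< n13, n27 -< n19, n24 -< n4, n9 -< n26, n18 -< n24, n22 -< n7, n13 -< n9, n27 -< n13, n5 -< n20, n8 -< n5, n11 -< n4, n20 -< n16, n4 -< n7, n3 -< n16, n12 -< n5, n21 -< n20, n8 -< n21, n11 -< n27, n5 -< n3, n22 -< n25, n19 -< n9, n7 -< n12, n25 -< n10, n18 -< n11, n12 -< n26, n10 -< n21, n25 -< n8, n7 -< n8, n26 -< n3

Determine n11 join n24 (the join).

Common upper bounds of {n11, n24}: n12, n13, n16, n20, n21, n26, n3, n4, n5, n7, n8, n9.
The least among these is n4.

n4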